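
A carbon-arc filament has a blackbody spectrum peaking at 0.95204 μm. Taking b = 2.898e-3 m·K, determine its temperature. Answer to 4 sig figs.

T ≈ 3044 K

Wien's law gives T = b/λ_max = (2.898×10⁻³ m·K)/(9.5204×10⁻⁷ m) = 3044 K.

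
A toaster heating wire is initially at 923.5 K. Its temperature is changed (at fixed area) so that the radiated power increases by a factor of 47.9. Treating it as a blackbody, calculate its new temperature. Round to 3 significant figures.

T₂ ≈ 2.43×10³ K

P ∝ T⁴, so T₂/T₁ = (P₂/P₁)^(1/4) = (47.9)^(1/4) = 2.63078.
T₂ = 923.5 × 2.63078 = 2.43×10³ K.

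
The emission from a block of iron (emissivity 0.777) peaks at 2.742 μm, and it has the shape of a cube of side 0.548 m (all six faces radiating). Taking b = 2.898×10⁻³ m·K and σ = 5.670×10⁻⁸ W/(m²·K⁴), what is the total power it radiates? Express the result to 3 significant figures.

Wien's law: T = b/λ_max = 2.898×10⁻³/2.742×10⁻⁶ = 1056.89 K.
Area A = 6s² = 6×(0.548 m)² = 1.80182 m².
Then P = εσAT⁴ = 0.777×5.670×10⁻⁸×1.80182×(1056.89)⁴ = 9.90×10⁴ W.

P ≈ 9.90×10⁴ W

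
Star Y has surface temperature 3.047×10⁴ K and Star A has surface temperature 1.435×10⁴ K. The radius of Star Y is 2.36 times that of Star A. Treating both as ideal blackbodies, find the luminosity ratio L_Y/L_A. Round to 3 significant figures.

L ∝ R²T⁴, so L_Y/L_A = (R_Y/R_A)²(T_Y/T_A)⁴ = (2.36)² × (3.047×10⁴/1.435×10⁴)⁴ = 5.5696 × 20.3274 = 113.

L_Y/L_A ≈ 113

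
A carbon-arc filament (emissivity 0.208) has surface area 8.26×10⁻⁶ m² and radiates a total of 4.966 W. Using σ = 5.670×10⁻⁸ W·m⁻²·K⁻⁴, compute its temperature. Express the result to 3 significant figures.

T ≈ 2.67×10³ K

Area A = 8.26×10⁻⁶ m².
P = εσAT⁴ ⇒ T = (P/(εσA))^(1/4) = (4.966/(0.208×5.670×10⁻⁸×8.26×10⁻⁶))^(1/4) = 2.67×10³ K.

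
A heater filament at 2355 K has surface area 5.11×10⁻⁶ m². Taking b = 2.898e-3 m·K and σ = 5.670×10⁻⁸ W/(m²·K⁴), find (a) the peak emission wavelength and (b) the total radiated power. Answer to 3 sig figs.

(a) λ_max = b/T = 2.898×10⁻³/2355 = 1.231×10⁻⁶ m = 1.23×10³ nm.
Area A = 5.11×10⁻⁶ m².
(b) P = σAT⁴ = 5.670×10⁻⁸×5.11×10⁻⁶×(2355)⁴ = 8.91 W.

λ_max ≈ 1.23×10³ nm; P ≈ 8.91 W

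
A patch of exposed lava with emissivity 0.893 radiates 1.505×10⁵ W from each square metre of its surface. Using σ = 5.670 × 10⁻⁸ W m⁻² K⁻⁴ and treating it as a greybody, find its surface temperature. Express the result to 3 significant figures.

I = εσT⁴, so T = (I/εσ)^(1/4) = (1.505×10⁵/(0.893×5.670×10⁻⁸))^(1/4) = 1.31×10³ K.

T ≈ 1.31×10³ K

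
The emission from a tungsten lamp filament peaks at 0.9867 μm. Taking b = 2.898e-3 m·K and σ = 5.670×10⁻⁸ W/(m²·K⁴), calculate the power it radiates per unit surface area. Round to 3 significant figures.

I ≈ 4.22×10⁶ W/m²

Wien's law: T = b/λ_max = 2.898×10⁻³/9.867×10⁻⁷ = 2937.06 K.
Then I = σT⁴ = 5.670×10⁻⁸×(2937.06)⁴ = 4.22×10⁶ W/m².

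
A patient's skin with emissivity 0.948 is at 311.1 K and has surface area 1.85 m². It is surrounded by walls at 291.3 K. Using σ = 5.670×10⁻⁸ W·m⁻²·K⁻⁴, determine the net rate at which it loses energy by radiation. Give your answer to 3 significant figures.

Area A = 1.85 m².
Net radiated power P_net = εσA(T⁴ − T₀⁴) = 0.948×5.670×10⁻⁸×1.85×(311.1⁴ − 291.3⁴).
T⁴ − T₀⁴ = 9.36699×10⁹ − 7.20049×10⁹ = 2.16650×10⁹ K⁴, so P_net = 215 W.

Net loss ≈ 215 W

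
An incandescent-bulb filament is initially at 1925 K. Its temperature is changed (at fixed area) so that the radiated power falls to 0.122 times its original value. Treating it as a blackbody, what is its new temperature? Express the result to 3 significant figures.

T₂ ≈ 1.14×10³ K

P ∝ T⁴, so T₂/T₁ = (P₂/P₁)^(1/4) = (0.122)^(1/4) = 0.591003.
T₂ = 1925 × 0.591003 = 1.14×10³ K.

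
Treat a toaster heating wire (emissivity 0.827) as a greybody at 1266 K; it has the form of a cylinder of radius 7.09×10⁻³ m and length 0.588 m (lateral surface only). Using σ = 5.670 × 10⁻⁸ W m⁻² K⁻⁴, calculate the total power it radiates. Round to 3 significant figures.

P ≈ 3.16×10³ W

Lateral area A = 2πrL = 2π×7.09×10⁻³×0.588 = 0.0261941 m².
P = εσAT⁴ = 0.827 × 5.670×10⁻⁸ × 0.0261941 × (1266)⁴ = 3.16×10³ W.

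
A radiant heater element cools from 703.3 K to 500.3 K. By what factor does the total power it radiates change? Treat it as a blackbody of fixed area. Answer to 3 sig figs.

P₂/P₁ ≈ 0.256

P ∝ T⁴, so P₂/P₁ = (T₂/T₁)⁴ = (500.3/703.3)⁴ = (0.711361)⁴ = 0.256.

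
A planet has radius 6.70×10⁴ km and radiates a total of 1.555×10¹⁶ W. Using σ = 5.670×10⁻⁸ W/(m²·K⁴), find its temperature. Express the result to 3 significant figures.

T ≈ 47.0 K

Surface area A = 4πR² = 4π(6.70×10⁷ m)² = 5.64104×10¹⁶ m².
P = σAT⁴ ⇒ T = (P/(σA))^(1/4) = (1.555×10¹⁶/(5.670×10⁻⁸×5.64104×10¹⁶))^(1/4) = 47.0 K.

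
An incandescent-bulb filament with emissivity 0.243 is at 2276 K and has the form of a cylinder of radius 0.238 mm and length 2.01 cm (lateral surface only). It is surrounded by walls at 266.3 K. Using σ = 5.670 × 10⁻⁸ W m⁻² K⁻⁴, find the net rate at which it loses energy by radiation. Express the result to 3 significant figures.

Net loss ≈ 11.1 W

Lateral area A = 2πrL = 2π×2.38×10⁻⁴×0.0201 = 3.00575×10⁻⁵ m².
Net radiated power P_net = εσA(T⁴ − T₀⁴) = 0.243×5.670×10⁻⁸×3.00575×10⁻⁵×(2276⁴ − 266.3⁴).
T⁴ − T₀⁴ = 2.68342×10¹³ − 5.02904×10⁹ = 2.68292×10¹³ K⁴, so P_net = 11.1 W.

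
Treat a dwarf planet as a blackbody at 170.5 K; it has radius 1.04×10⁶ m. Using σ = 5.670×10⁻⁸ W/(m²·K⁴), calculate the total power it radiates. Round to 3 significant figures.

Surface area A = 4πR² = 4π(1.04×10⁶ m)² = 1.35918×10¹³ m².
P = σAT⁴ = 5.670×10⁻⁸ × 1.35918×10¹³ × (170.5)⁴ = 6.51×10¹⁴ W.

P ≈ 6.51×10¹⁴ W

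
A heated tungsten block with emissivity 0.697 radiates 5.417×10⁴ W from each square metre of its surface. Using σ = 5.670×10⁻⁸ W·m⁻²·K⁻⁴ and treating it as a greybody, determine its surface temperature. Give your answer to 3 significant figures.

I = εσT⁴, so T = (I/εσ)^(1/4) = (5.417×10⁴/(0.697×5.670×10⁻⁸))^(1/4) = 1.08×10³ K.

T ≈ 1.08×10³ K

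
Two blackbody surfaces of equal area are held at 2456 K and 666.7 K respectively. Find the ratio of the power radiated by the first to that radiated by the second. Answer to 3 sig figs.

With equal areas, P₁/P₂ = (T₁/T₂)⁴ = (2456/666.7)⁴ = 184.

P₁/P₂ ≈ 184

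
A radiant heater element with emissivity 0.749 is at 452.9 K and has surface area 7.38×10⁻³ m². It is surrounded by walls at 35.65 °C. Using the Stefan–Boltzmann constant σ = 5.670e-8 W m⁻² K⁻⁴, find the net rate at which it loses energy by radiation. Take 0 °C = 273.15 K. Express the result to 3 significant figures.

Surroundings: T = 35.65 °C + 273.15 = 308.80 K.
Area A = 7.38×10⁻³ m².
Net radiated power P_net = εσA(T⁴ − T₀⁴) = 0.749×5.670×10⁻⁸×7.38×10⁻³×(452.9⁴ − 308.80⁴).
T⁴ − T₀⁴ = 4.20736×10¹⁰ − 9.09304×10⁹ = 3.29806×10¹⁰ K⁴, so P_net = 10.3 W.

Net loss ≈ 10.3 W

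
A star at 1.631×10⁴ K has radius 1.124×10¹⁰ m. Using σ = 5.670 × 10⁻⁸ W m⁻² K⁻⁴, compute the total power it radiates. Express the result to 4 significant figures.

P ≈ 6.370×10³⁰ W

Surface area A = 4πR² = 4π(1.124×10¹⁰ m)² = 1.58761×10²¹ m².
P = σAT⁴ = 5.670×10⁻⁸ × 1.58761×10²¹ × (1.631×10⁴)⁴ = 6.370×10³⁰ W.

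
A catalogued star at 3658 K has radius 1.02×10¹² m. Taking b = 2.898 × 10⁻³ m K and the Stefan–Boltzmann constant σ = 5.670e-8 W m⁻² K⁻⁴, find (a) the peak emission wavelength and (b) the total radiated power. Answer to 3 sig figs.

(a) λ_max = b/T = 2.898×10⁻³/3658 = 7.922×10⁻⁷ m = 0.792 μm.
Surface area A = 4πR² = 4π(1.02×10¹² m)² = 1.30741×10²⁵ m².
(b) P = σAT⁴ = 5.670×10⁻⁸×1.30741×10²⁵×(3658)⁴ = 1.33×10³² W.

λ_max ≈ 0.792 μm; P ≈ 1.33×10³² W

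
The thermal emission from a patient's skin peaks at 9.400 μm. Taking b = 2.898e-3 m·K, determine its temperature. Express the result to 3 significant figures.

Wien's law gives T = b/λ_max = (2.898×10⁻³ m·K)/(9.400×10⁻⁶ m) = 308 K.

T ≈ 308 K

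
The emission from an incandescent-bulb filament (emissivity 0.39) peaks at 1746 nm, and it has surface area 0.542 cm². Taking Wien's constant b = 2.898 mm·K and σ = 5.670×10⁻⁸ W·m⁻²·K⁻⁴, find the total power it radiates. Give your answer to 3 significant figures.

P ≈ 9.10 W

Wien's law: T = b/λ_max = 2.898×10⁻³/1.746×10⁻⁶ = 1659.79 K.
Area A = 0.542 cm² = 5.42×10⁻⁵ m².
Then P = εσAT⁴ = 0.39×5.670×10⁻⁸×5.42×10⁻⁵×(1659.79)⁴ = 9.10 W.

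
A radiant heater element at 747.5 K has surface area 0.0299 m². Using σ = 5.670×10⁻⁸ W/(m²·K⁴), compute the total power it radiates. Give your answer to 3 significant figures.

Area A = 0.0299 m².
P = σAT⁴ = 5.670×10⁻⁸ × 0.0299 × (747.5)⁴ = 529 W.

P ≈ 529 W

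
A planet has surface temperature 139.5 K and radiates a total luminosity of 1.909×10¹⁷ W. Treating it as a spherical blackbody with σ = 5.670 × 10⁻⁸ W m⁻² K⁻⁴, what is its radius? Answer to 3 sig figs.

R ≈ 2.66×10⁷ m

L = 4πR²σT⁴ ⇒ R = √(L/(4πσT⁴)).
σT⁴ = 21.4724 W/m², so R = √(1.909×10¹⁷/(4π×21.4724)) = 2.66×10⁷ m.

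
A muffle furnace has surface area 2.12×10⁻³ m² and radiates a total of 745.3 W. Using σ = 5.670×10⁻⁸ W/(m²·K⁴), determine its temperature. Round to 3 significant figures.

Area A = 2.12×10⁻³ m².
P = σAT⁴ ⇒ T = (P/(σA))^(1/4) = (745.3/(5.670×10⁻⁸×2.12×10⁻³))^(1/4) = 1.58×10³ K.

T ≈ 1.58×10³ K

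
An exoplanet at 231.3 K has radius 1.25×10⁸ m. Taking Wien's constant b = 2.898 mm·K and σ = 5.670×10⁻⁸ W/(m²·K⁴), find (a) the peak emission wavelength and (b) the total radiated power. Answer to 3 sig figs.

λ_max ≈ 12.5 μm; P ≈ 3.19×10¹⁹ W

(a) λ_max = b/T = 2.898×10⁻³/231.3 = 1.253×10⁻⁵ m = 12.5 μm.
Surface area A = 4πR² = 4π(1.25×10⁸ m)² = 1.96350×10¹⁷ m².
(b) P = σAT⁴ = 5.670×10⁻⁸×1.96350×10¹⁷×(231.3)⁴ = 3.19×10¹⁹ W.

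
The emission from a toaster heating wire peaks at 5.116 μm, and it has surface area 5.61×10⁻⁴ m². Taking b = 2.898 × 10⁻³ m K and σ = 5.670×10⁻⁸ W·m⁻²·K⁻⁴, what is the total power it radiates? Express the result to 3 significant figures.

Wien's law: T = b/λ_max = 2.898×10⁻³/5.116×10⁻⁶ = 566.458 K.
Area A = 5.61×10⁻⁴ m².
Then P = σAT⁴ = 5.670×10⁻⁸×5.61×10⁻⁴×(566.458)⁴ = 3.28 W.

P ≈ 3.28 W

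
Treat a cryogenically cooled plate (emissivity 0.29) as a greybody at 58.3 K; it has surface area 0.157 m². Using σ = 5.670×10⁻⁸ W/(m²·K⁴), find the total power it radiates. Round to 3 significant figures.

P ≈ 0.0298 W

Area A = 0.157 m².
P = εσAT⁴ = 0.29 × 5.670×10⁻⁸ × 0.157 × (58.3)⁴ = 0.0298 W.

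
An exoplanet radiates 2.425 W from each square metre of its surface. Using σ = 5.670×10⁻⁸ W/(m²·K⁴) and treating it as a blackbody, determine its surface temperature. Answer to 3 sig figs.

T ≈ 80.9 K

I = σT⁴, so T = (I/σ)^(1/4) = (2.425/(5.670×10⁻⁸))^(1/4) = 80.9 K.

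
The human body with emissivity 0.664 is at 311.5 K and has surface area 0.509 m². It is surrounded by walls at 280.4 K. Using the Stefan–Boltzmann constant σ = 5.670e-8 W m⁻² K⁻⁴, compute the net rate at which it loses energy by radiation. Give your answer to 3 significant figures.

Net loss ≈ 62.0 W

Area A = 0.509 m².
Net radiated power P_net = εσA(T⁴ − T₀⁴) = 0.664×5.670×10⁻⁸×0.509×(311.5⁴ − 280.4⁴).
T⁴ − T₀⁴ = 9.41526×10⁹ − 6.18176×10⁹ = 3.23350×10⁹ K⁴, so P_net = 62.0 W.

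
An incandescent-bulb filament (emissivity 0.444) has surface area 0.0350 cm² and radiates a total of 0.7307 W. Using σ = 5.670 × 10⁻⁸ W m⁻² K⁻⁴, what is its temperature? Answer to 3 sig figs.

T ≈ 1.70×10³ K

Area A = 0.0350 cm² = 3.50×10⁻⁶ m².
P = εσAT⁴ ⇒ T = (P/(εσA))^(1/4) = (0.7307/(0.444×5.670×10⁻⁸×3.50×10⁻⁶))^(1/4) = 1.70×10³ K.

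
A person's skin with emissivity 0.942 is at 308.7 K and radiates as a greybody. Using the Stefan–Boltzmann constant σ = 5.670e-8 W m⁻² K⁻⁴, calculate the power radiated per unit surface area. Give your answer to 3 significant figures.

I ≈ 485 W/m²

Stefan–Boltzmann: I = εσT⁴ = 0.942 × 5.670×10⁻⁸ × (308.7)⁴ = 485 W/m².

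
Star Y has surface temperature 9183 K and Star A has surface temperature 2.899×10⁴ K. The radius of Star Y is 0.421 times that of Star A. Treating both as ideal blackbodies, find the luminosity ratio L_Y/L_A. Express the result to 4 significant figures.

L_Y/L_A ≈ 1.784×10⁻³

L ∝ R²T⁴, so L_Y/L_A = (R_Y/R_A)²(T_Y/T_A)⁴ = (0.421)² × (9183/2.899×10⁴)⁴ = 0.177241 × 0.0100681 = 1.784×10⁻³.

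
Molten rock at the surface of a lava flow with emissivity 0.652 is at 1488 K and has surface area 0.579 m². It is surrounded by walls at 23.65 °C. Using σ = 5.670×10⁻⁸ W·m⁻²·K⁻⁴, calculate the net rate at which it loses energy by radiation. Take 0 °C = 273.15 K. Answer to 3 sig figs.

Surroundings: T = 23.65 °C + 273.15 = 296.80 K.
Area A = 0.579 m².
Net radiated power P_net = εσA(T⁴ − T₀⁴) = 0.652×5.670×10⁻⁸×0.579×(1488⁴ − 296.80⁴).
T⁴ − T₀⁴ = 4.90243×10¹² − 7.75989×10⁹ = 4.89467×10¹² K⁴, so P_net = 1.05×10⁵ W.

Net loss ≈ 1.05×10⁵ W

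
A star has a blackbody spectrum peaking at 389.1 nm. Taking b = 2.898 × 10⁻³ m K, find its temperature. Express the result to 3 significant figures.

T ≈ 7.45×10³ K

Wien's law gives T = b/λ_max = (2.898×10⁻³ m·K)/(3.891×10⁻⁷ m) = 7.45×10³ K.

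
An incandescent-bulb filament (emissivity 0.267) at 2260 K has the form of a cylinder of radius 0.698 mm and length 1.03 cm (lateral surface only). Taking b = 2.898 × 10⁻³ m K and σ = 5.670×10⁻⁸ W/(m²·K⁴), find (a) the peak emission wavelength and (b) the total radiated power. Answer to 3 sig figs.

(a) λ_max = b/T = 2.898×10⁻³/2260 = 1.282×10⁻⁶ m = 1.28×10³ nm.
Lateral area A = 2πrL = 2π×6.98×10⁻⁴×0.0103 = 4.51723×10⁻⁵ m².
(b) P = εσAT⁴ = 0.267×5.670×10⁻⁸×4.51723×10⁻⁵×(2260)⁴ = 17.8 W.

λ_max ≈ 1.28×10³ nm; P ≈ 17.8 W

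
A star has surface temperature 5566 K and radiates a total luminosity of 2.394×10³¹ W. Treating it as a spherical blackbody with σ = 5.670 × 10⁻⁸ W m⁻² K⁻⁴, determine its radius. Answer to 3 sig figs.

R ≈ 1.87×10¹¹ m

L = 4πR²σT⁴ ⇒ R = √(L/(4πσT⁴)).
σT⁴ = 5.44197×10⁷ W/m², so R = √(2.394×10³¹/(4π×5.44197×10⁷)) = 1.87×10¹¹ m.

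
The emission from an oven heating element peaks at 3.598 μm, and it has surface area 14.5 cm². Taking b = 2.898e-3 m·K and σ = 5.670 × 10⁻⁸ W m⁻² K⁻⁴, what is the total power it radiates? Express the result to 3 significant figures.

Wien's law: T = b/λ_max = 2.898×10⁻³/3.598×10⁻⁶ = 805.447 K.
Area A = 14.5 cm² = 1.45×10⁻³ m².
Then P = σAT⁴ = 5.670×10⁻⁸×1.45×10⁻³×(805.447)⁴ = 34.6 W.

P ≈ 34.6 W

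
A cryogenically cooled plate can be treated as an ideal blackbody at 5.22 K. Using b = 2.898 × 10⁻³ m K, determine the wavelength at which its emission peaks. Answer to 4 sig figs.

Wien's displacement law: λ_max = b/T = (2.898×10⁻³ m·K)/(5.22 K) = 5.5517×10⁻⁴ m.
That is 0.5552 mm, in the infrared range.

λ_max ≈ 0.5552 mm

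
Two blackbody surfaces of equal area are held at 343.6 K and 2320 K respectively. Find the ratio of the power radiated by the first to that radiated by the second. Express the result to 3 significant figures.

With equal areas, P₁/P₂ = (T₁/T₂)⁴ = (343.6/2320)⁴ = 4.81×10⁻⁴.

P₁/P₂ ≈ 4.81×10⁻⁴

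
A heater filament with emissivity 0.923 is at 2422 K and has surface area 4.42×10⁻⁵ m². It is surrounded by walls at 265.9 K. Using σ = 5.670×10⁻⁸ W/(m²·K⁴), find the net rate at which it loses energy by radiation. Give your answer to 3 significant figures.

Net loss ≈ 79.6 W

Area A = 4.42×10⁻⁵ m².
Net radiated power P_net = εσA(T⁴ − T₀⁴) = 0.923×5.670×10⁻⁸×4.42×10⁻⁵×(2422⁴ − 265.9⁴).
T⁴ − T₀⁴ = 3.44109×10¹³ − 4.99889×10⁹ = 3.44059×10¹³ K⁴, so P_net = 79.6 W.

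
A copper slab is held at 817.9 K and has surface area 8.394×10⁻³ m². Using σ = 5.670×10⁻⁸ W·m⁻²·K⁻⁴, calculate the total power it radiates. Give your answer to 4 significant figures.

P ≈ 213.0 W

Area A = 8.394×10⁻³ m².
P = σAT⁴ = 5.670×10⁻⁸ × 8.394×10⁻³ × (817.9)⁴ = 213.0 W.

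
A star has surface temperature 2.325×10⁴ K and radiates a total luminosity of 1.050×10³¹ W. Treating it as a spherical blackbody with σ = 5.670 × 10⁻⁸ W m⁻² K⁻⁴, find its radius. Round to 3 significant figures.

L = 4πR²σT⁴ ⇒ R = √(L/(4πσT⁴)).
σT⁴ = 1.65682×10¹⁰ W/m², so R = √(1.050×10³¹/(4π×1.65682×10¹⁰)) = 7.10×10⁹ m.

R ≈ 7.10×10⁹ m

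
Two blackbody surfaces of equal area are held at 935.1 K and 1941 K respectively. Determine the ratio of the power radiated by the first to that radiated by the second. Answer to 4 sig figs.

P₁/P₂ ≈ 0.05387

With equal areas, P₁/P₂ = (T₁/T₂)⁴ = (935.1/1941)⁴ = 0.05387.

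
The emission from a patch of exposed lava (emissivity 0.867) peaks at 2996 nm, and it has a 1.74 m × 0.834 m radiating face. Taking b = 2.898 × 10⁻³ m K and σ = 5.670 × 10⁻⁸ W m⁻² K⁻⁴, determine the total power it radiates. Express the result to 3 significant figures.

Wien's law: T = b/λ_max = 2.898×10⁻³/2.996×10⁻⁶ = 967.290 K.
Area A = 1.74 × 0.834 = 1.45116 m².
Then P = εσAT⁴ = 0.867×5.670×10⁻⁸×1.45116×(967.290)⁴ = 6.25×10⁴ W.

P ≈ 6.25×10⁴ W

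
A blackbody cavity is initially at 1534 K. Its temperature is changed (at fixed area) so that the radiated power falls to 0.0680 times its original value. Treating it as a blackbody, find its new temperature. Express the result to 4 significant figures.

P ∝ T⁴, so T₂/T₁ = (P₂/P₁)^(1/4) = (0.0680)^(1/4) = 0.510655.
T₂ = 1534 × 0.510655 = 783.3 K.

T₂ ≈ 783.3 K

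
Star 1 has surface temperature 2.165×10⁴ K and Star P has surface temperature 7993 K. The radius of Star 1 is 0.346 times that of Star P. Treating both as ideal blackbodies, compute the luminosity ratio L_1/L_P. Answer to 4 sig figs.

L_1/L_P ≈ 6.444

L ∝ R²T⁴, so L_1/L_P = (R_1/R_P)²(T_1/T_P)⁴ = (0.346)² × (2.165×10⁴/7993)⁴ = 0.119716 × 53.8260 = 6.444.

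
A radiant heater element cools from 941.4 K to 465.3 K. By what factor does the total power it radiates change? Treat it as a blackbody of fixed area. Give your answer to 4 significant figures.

P ∝ T⁴, so P₂/P₁ = (T₂/T₁)⁴ = (465.3/941.4)⁴ = (0.494264)⁴ = 0.05968.

P₂/P₁ ≈ 0.05968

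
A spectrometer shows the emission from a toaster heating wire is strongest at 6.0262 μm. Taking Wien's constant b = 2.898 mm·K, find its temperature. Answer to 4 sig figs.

T ≈ 480.9 K

Wien's law gives T = b/λ_max = (2.898×10⁻³ m·K)/(6.0262×10⁻⁶ m) = 480.9 K.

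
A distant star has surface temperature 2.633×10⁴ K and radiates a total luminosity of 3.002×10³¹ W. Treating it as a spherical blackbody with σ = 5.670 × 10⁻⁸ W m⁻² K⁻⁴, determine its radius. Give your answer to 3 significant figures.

L = 4πR²σT⁴ ⇒ R = √(L/(4πσT⁴)).
σT⁴ = 2.72513×10¹⁰ W/m², so R = √(3.002×10³¹/(4π×2.72513×10¹⁰)) = 9.36×10⁹ m.

R ≈ 9.36×10⁹ m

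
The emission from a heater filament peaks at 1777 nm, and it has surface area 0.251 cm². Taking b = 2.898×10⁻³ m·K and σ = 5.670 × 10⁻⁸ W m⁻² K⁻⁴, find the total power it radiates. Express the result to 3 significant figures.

Wien's law: T = b/λ_max = 2.898×10⁻³/1.777×10⁻⁶ = 1630.84 K.
Area A = 0.251 cm² = 2.51×10⁻⁵ m².
Then P = σAT⁴ = 5.670×10⁻⁸×2.51×10⁻⁵×(1630.84)⁴ = 10.1 W.

P ≈ 10.1 W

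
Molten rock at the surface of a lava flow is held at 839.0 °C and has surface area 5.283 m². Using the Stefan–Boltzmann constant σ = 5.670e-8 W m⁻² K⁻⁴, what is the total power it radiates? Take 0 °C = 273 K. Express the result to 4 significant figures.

P ≈ 4.580×10⁵ W

T = 839.0 °C + 273 = 1112.0 K.
Area A = 5.283 m².
P = σAT⁴ = 5.670×10⁻⁸ × 5.283 × (1112.0)⁴ = 4.580×10⁵ W.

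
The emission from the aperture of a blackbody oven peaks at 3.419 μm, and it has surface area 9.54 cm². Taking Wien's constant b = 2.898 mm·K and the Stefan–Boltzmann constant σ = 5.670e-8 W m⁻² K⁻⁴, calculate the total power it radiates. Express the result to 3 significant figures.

P ≈ 27.9 W

Wien's law: T = b/λ_max = 2.898×10⁻³/3.419×10⁻⁶ = 847.616 K.
Area A = 9.54 cm² = 9.54×10⁻⁴ m².
Then P = σAT⁴ = 5.670×10⁻⁸×9.54×10⁻⁴×(847.616)⁴ = 27.9 W.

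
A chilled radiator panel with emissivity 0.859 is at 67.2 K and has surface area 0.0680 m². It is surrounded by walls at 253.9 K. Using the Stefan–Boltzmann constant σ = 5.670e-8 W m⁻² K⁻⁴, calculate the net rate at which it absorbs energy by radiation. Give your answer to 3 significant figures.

Area A = 0.0680 m².
Net radiated power P_net = εσA(T⁴ − T₀⁴) = 0.859×5.670×10⁻⁸×0.0680×(67.2⁴ − 253.9⁴).
T⁴ − T₀⁴ = 2.03928×10⁷ − 4.15576×10⁹ = -4.13537×10⁹ K⁴, so P_net = -13.7 W — negative, meaning a net gain of 13.7 W.

Net gain ≈ 13.7 W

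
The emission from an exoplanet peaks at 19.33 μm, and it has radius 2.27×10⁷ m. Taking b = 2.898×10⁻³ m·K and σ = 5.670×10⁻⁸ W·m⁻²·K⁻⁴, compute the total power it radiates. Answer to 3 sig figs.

P ≈ 1.85×10¹⁷ W

Wien's law: T = b/λ_max = 2.898×10⁻³/1.933×10⁻⁵ = 149.922 K.
Surface area A = 4πR² = 4π(2.27×10⁷ m)² = 6.47533×10¹⁵ m².
Then P = σAT⁴ = 5.670×10⁻⁸×6.47533×10¹⁵×(149.922)⁴ = 1.85×10¹⁷ W.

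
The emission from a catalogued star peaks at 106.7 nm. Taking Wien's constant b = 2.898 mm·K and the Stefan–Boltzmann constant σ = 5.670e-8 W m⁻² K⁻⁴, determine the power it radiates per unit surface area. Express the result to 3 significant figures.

Wien's law: T = b/λ_max = 2.898×10⁻³/1.067×10⁻⁷ = 27160.3 K.
Then I = σT⁴ = 5.670×10⁻⁸×(27160.3)⁴ = 3.09×10¹⁰ W/m².

I ≈ 3.09×10¹⁰ W/m²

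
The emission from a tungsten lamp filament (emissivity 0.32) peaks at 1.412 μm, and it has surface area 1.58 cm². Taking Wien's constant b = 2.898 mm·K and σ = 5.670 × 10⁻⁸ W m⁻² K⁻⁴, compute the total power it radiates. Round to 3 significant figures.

P ≈ 50.9 W

Wien's law: T = b/λ_max = 2.898×10⁻³/1.412×10⁻⁶ = 2052.41 K.
Area A = 1.58 cm² = 1.58×10⁻⁴ m².
Then P = εσAT⁴ = 0.32×5.670×10⁻⁸×1.58×10⁻⁴×(2052.41)⁴ = 50.9 W.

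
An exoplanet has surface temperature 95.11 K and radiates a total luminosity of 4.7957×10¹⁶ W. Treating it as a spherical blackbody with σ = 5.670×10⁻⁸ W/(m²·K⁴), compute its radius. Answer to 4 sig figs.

R ≈ 2.868×10⁷ m

L = 4πR²σT⁴ ⇒ R = √(L/(4πσT⁴)).
σT⁴ = 4.63968 W/m², so R = √(4.7957×10¹⁶/(4π×4.63968)) = 2.868×10⁷ m.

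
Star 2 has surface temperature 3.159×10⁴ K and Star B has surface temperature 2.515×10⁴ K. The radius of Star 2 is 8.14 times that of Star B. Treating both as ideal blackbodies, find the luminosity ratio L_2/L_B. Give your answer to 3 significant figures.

L ∝ R²T⁴, so L_2/L_B = (R_2/R_B)²(T_2/T_B)⁴ = (8.14)² × (3.159×10⁴/2.515×10⁴)⁴ = 66.2596 × 2.48912 = 165.

L_2/L_B ≈ 165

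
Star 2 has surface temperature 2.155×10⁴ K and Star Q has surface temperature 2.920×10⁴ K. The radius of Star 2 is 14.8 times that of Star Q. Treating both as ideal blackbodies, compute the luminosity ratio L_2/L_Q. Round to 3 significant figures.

L_2/L_Q ≈ 65.0

L ∝ R²T⁴, so L_2/L_Q = (R_2/R_Q)²(T_2/T_Q)⁴ = (14.8)² × (2.155×10⁴/2.920×10⁴)⁴ = 219.04 × 0.296659 = 65.0.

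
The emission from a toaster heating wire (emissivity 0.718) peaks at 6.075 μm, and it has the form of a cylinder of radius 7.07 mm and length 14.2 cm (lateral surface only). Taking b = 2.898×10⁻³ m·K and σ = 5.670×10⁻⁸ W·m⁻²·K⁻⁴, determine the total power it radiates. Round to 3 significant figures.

P ≈ 13.3 W

Wien's law: T = b/λ_max = 2.898×10⁻³/6.075×10⁻⁶ = 477.037 K.
Lateral area A = 2πrL = 2π×7.07×10⁻³×0.142 = 6.30794×10⁻³ m².
Then P = εσAT⁴ = 0.718×5.670×10⁻⁸×6.30794×10⁻³×(477.037)⁴ = 13.3 W.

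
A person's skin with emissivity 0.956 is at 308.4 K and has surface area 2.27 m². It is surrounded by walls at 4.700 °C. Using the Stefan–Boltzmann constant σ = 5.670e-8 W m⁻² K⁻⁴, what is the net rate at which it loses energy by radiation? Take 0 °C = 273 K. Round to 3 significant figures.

Net loss ≈ 381 W

Surroundings: T = 4.700 °C + 273 = 277.700 K.
Area A = 2.27 m².
Net radiated power P_net = εσA(T⁴ − T₀⁴) = 0.956×5.670×10⁻⁸×2.27×(308.4⁴ − 277.700⁴).
T⁴ − T₀⁴ = 9.04602×10⁹ − 5.94708×10⁹ = 3.09894×10⁹ K⁴, so P_net = 381 W.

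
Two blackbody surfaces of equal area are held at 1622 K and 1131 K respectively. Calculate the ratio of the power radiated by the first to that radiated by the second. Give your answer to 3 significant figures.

With equal areas, P₁/P₂ = (T₁/T₂)⁴ = (1622/1131)⁴ = 4.23.

P₁/P₂ ≈ 4.23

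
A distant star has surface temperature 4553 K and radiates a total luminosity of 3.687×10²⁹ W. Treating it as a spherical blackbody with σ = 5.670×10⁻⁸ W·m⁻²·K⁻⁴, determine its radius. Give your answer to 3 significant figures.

L = 4πR²σT⁴ ⇒ R = √(L/(4πσT⁴)).
σT⁴ = 2.43654×10⁷ W/m², so R = √(3.687×10²⁹/(4π×2.43654×10⁷)) = 3.47×10¹⁰ m.

R ≈ 3.47×10¹⁰ m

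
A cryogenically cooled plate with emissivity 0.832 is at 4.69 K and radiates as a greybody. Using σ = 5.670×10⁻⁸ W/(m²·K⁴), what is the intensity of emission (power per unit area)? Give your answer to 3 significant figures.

I ≈ 2.28×10⁻⁵ W/m²

Stefan–Boltzmann: I = εσT⁴ = 0.832 × 5.670×10⁻⁸ × (4.69)⁴ = 2.28×10⁻⁵ W/m².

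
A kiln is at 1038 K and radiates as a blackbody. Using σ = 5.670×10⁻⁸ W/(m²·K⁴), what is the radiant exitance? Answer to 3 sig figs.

Stefan–Boltzmann: I = σT⁴ = 5.670×10⁻⁸ × (1038)⁴ = 6.58×10⁴ W/m².

I ≈ 6.58×10⁴ W/m²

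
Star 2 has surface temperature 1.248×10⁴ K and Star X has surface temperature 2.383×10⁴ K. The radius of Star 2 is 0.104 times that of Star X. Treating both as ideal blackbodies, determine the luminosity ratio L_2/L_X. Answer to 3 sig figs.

L_2/L_X ≈ 8.14×10⁻⁴

L ∝ R²T⁴, so L_2/L_X = (R_2/R_X)²(T_2/T_X)⁴ = (0.104)² × (1.248×10⁴/2.383×10⁴)⁴ = 0.010816 × 0.0752250 = 8.14×10⁻⁴.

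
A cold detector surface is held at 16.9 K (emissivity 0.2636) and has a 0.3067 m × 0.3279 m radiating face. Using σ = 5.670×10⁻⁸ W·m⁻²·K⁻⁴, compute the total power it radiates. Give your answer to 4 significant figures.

P ≈ 1.226×10⁻⁴ W

Area A = 0.3067 × 0.3279 = 0.100567 m².
P = εσAT⁴ = 0.2636 × 5.670×10⁻⁸ × 0.100567 × (16.9)⁴ = 1.226×10⁻⁴ W.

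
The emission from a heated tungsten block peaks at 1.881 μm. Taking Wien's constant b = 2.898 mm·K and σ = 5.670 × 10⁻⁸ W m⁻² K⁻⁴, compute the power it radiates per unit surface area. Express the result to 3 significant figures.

Wien's law: T = b/λ_max = 2.898×10⁻³/1.881×10⁻⁶ = 1540.67 K.
Then I = σT⁴ = 5.670×10⁻⁸×(1540.67)⁴ = 3.19×10⁵ W/m².

I ≈ 3.19×10⁵ W/m²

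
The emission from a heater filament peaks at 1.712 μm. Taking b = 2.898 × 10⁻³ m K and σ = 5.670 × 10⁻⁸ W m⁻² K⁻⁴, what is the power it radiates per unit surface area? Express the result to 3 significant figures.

Wien's law: T = b/λ_max = 2.898×10⁻³/1.712×10⁻⁶ = 1692.76 K.
Then I = σT⁴ = 5.670×10⁻⁸×(1692.76)⁴ = 4.66×10⁵ W/m².

I ≈ 4.66×10⁵ W/m²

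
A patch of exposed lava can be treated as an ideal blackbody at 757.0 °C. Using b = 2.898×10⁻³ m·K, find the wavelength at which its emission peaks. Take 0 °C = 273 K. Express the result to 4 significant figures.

λ_max ≈ 2814 nm

T = 757.0 °C + 273 = 1030.0 K.
Wien's displacement law: λ_max = b/T = (2.898×10⁻³ m·K)/(1030.0 K) = 2.8136×10⁻⁶ m.
That is 2814 nm, in the infrared range.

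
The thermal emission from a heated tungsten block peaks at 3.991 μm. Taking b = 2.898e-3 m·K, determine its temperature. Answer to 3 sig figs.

Wien's law gives T = b/λ_max = (2.898×10⁻³ m·K)/(3.991×10⁻⁶ m) = 726 K.

T ≈ 726 K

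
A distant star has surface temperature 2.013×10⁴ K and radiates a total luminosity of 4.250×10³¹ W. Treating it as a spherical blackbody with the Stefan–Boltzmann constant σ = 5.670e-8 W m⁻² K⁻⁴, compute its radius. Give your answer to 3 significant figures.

L = 4πR²σT⁴ ⇒ R = √(L/(4πσT⁴)).
σT⁴ = 9.31018×10⁹ W/m², so R = √(4.250×10³¹/(4π×9.31018×10⁹)) = 1.91×10¹⁰ m.

R ≈ 1.91×10¹⁰ m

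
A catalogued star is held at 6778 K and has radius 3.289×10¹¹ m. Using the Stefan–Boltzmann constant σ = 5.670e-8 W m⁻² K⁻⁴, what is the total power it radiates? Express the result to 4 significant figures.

P ≈ 1.627×10³² W

Surface area A = 4πR² = 4π(3.289×10¹¹ m)² = 1.35937×10²⁴ m².
P = σAT⁴ = 5.670×10⁻⁸ × 1.35937×10²⁴ × (6778)⁴ = 1.627×10³² W.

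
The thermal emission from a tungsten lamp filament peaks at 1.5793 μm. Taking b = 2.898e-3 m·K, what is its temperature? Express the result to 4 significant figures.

T ≈ 1835 K

Wien's law gives T = b/λ_max = (2.898×10⁻³ m·K)/(1.5793×10⁻⁶ m) = 1835 K.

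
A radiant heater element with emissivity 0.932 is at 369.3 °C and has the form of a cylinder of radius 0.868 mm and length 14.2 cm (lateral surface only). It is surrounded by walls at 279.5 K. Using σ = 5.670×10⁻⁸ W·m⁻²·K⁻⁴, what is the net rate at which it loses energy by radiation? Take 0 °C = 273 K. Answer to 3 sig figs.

T = 369.3 °C + 273 = 642.3 K.
Lateral area A = 2πrL = 2π×8.68×10⁻⁴×0.142 = 7.74440×10⁻⁴ m².
Net radiated power P_net = εσA(T⁴ − T₀⁴) = 0.932×5.670×10⁻⁸×7.74440×10⁻⁴×(642.3⁴ − 279.5⁴).
T⁴ − T₀⁴ = 1.70197×10¹¹ − 6.10277×10⁹ = 1.64094×10¹¹ K⁴, so P_net = 6.72 W.

Net loss ≈ 6.72 W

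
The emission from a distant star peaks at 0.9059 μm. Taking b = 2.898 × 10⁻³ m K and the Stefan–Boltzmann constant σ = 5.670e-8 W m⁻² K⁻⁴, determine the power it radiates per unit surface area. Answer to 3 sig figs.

Wien's law: T = b/λ_max = 2.898×10⁻³/9.059×10⁻⁷ = 3199.03 K.
Then I = σT⁴ = 5.670×10⁻⁸×(3199.03)⁴ = 5.94×10⁶ W/m².

I ≈ 5.94×10⁶ W/m²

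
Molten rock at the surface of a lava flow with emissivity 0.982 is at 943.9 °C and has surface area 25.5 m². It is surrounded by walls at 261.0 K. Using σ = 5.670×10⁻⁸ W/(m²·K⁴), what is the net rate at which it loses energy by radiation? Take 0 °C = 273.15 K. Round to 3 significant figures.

T = 943.9 °C + 273.15 = 1217.05 K.
Area A = 25.5 m².
Net radiated power P_net = εσA(T⁴ − T₀⁴) = 0.982×5.670×10⁻⁸×25.5×(1217.05⁴ − 261.0⁴).
T⁴ − T₀⁴ = 2.19399×10¹² − 4.64047×10⁹ = 2.18935×10¹² K⁴, so P_net = 3.11×10⁶ W.

Net loss ≈ 3.11×10⁶ W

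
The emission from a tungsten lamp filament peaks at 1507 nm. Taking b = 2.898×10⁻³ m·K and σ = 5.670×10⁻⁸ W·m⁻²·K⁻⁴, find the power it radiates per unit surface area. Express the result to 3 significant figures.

I ≈ 7.75×10⁵ W/m²

Wien's law: T = b/λ_max = 2.898×10⁻³/1.507×10⁻⁶ = 1923.03 K.
Then I = σT⁴ = 5.670×10⁻⁸×(1923.03)⁴ = 7.75×10⁵ W/m².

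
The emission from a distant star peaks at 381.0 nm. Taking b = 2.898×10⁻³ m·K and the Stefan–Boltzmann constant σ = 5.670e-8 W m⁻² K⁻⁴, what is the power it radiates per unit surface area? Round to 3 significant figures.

Wien's law: T = b/λ_max = 2.898×10⁻³/3.810×10⁻⁷ = 7606.30 K.
Then I = σT⁴ = 5.670×10⁻⁸×(7606.30)⁴ = 1.90×10⁸ W/m².

I ≈ 1.90×10⁸ W/m²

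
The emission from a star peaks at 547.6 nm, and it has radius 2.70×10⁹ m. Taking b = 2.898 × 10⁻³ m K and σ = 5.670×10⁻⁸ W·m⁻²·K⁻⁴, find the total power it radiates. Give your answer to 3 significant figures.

P ≈ 4.07×10²⁷ W

Wien's law: T = b/λ_max = 2.898×10⁻³/5.476×10⁻⁷ = 5292.18 K.
Surface area A = 4πR² = 4π(2.70×10⁹ m)² = 9.16088×10¹⁹ m².
Then P = σAT⁴ = 5.670×10⁻⁸×9.16088×10¹⁹×(5292.18)⁴ = 4.07×10²⁷ W.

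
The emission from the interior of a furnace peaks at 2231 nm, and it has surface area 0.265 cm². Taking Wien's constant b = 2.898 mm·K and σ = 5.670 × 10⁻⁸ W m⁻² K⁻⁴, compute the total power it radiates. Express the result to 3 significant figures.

Wien's law: T = b/λ_max = 2.898×10⁻³/2.231×10⁻⁶ = 1298.97 K.
Area A = 0.265 cm² = 2.65×10⁻⁵ m².
Then P = σAT⁴ = 5.670×10⁻⁸×2.65×10⁻⁵×(1298.97)⁴ = 4.28 W.

P ≈ 4.28 W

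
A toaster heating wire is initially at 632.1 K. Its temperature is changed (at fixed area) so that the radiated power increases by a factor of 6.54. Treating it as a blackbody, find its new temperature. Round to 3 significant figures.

P ∝ T⁴, so T₂/T₁ = (P₂/P₁)^(1/4) = (6.54)^(1/4) = 1.59917.
T₂ = 632.1 × 1.59917 = 1.01×10³ K.

T₂ ≈ 1.01×10³ K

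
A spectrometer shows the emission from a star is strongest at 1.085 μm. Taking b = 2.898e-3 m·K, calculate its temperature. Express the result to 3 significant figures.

T ≈ 2.67×10³ K

Wien's law gives T = b/λ_max = (2.898×10⁻³ m·K)/(1.085×10⁻⁶ m) = 2.67×10³ K.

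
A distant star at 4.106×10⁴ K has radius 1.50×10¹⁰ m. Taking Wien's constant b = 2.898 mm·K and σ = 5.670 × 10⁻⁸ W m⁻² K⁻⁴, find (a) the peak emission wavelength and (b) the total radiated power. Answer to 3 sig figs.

λ_max ≈ 70.6 nm; P ≈ 4.56×10³² W

(a) λ_max = b/T = 2.898×10⁻³/4.106×10⁴ = 7.058×10⁻⁸ m = 70.6 nm.
Surface area A = 4πR² = 4π(1.50×10¹⁰ m)² = 2.82743×10²¹ m².
(b) P = σAT⁴ = 5.670×10⁻⁸×2.82743×10²¹×(4.106×10⁴)⁴ = 4.56×10³² W.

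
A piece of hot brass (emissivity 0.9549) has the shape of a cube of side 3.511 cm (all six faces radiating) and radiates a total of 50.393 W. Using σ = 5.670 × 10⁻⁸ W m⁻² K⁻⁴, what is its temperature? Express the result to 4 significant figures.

Area A = 6s² = 6×(0.03511 m)² = 7.39627×10⁻³ m².
P = εσAT⁴ ⇒ T = (P/(εσA))^(1/4) = (50.393/(0.9549×5.670×10⁻⁸×7.39627×10⁻³))^(1/4) = 595.6 K.

T ≈ 595.6 K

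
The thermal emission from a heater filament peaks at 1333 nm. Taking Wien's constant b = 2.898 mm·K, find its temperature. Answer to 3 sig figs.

T ≈ 2.17×10³ K

Wien's law gives T = b/λ_max = (2.898×10⁻³ m·K)/(1.333×10⁻⁶ m) = 2.17×10³ K.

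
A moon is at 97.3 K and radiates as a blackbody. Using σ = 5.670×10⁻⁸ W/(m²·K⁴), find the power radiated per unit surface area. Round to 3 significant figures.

I ≈ 5.08 W/m²

Stefan–Boltzmann: I = σT⁴ = 5.670×10⁻⁸ × (97.3)⁴ = 5.08 W/m².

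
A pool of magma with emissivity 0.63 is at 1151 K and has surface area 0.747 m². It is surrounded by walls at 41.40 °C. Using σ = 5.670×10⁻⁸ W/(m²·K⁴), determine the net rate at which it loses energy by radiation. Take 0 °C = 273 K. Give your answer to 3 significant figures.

Surroundings: T = 41.40 °C + 273 = 314.40 K.
Area A = 0.747 m².
Net radiated power P_net = εσA(T⁴ − T₀⁴) = 0.63×5.670×10⁻⁸×0.747×(1151⁴ − 314.40⁴).
T⁴ − T₀⁴ = 1.75510×10¹² − 9.77080×10⁹ = 1.74533×10¹² K⁴, so P_net = 4.66×10⁴ W.

Net loss ≈ 4.66×10⁴ W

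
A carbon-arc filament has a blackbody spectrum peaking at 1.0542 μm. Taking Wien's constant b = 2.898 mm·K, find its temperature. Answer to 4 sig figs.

Wien's law gives T = b/λ_max = (2.898×10⁻³ m·K)/(1.0542×10⁻⁶ m) = 2749 K.

T ≈ 2749 K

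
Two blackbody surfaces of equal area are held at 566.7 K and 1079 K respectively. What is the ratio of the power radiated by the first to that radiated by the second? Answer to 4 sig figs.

With equal areas, P₁/P₂ = (T₁/T₂)⁴ = (566.7/1079)⁴ = 0.07609.

P₁/P₂ ≈ 0.07609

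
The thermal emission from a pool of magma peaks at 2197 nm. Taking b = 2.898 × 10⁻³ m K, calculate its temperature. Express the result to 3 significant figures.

Wien's law gives T = b/λ_max = (2.898×10⁻³ m·K)/(2.197×10⁻⁶ m) = 1.32×10³ K.

T ≈ 1.32×10³ K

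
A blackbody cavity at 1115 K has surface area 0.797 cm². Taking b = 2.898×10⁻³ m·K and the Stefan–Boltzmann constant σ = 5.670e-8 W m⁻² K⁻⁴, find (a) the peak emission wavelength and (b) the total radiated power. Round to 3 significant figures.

λ_max ≈ 2.60×10³ nm; P ≈ 6.98 W

(a) λ_max = b/T = 2.898×10⁻³/1115 = 2.599×10⁻⁶ m = 2.60×10³ nm.
Area A = 0.797 cm² = 7.97×10⁻⁵ m².
(b) P = σAT⁴ = 5.670×10⁻⁸×7.97×10⁻⁵×(1115)⁴ = 6.98 W.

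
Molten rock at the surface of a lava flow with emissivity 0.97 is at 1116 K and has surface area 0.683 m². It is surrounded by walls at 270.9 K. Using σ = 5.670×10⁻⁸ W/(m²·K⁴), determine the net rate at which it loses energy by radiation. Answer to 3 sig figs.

Area A = 0.683 m².
Net radiated power P_net = εσA(T⁴ − T₀⁴) = 0.97×5.670×10⁻⁸×0.683×(1116⁴ − 270.9⁴).
T⁴ − T₀⁴ = 1.55116×10¹² − 5.38562×10⁹ = 1.54577×10¹² K⁴, so P_net = 5.81×10⁴ W.

Net loss ≈ 5.81×10⁴ W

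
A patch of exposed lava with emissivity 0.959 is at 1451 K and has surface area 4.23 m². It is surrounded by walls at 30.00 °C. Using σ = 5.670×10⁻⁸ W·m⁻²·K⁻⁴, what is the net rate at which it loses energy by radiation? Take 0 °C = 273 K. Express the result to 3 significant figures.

Surroundings: T = 30.00 °C + 273 = 303.00 K.
Area A = 4.23 m².
Net radiated power P_net = εσA(T⁴ − T₀⁴) = 0.959×5.670×10⁻⁸×4.23×(1451⁴ − 303.00⁴).
T⁴ − T₀⁴ = 4.43271×10¹² − 8.42889×10⁹ = 4.42428×10¹² K⁴, so P_net = 1.02×10⁶ W.

Net loss ≈ 1.02×10⁶ W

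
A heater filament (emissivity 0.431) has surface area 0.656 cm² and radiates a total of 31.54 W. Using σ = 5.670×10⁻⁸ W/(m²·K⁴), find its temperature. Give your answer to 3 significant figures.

Area A = 0.656 cm² = 6.56×10⁻⁵ m².
P = εσAT⁴ ⇒ T = (P/(εσA))^(1/4) = (31.54/(0.431×5.670×10⁻⁸×6.56×10⁻⁵))^(1/4) = 2.11×10³ K.

T ≈ 2.11×10³ K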